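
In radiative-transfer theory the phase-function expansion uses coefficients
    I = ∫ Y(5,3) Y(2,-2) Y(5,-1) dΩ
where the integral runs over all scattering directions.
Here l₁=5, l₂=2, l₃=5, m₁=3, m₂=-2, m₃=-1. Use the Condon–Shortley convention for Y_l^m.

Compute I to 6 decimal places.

0.171169

Rules hold: Σm=0, L=12 even, 3≤5≤7.
N = 11·5·11 = 605
Δ = 2!·8!·2!/13! = 1/38610
Racah Σ t=0..2: t=0:+1/2880 t=1:−1/576 t=2:+1/2880 = -1/960
⇒ 3j(5 2 5; 0 0 0)² = 10/429, sgn +1
Racah Σ t=0..0: t=0:+1/5760 = 1/5760
⇒ 3j(5 2 5; 3 -2 -1)² = 56/2145, sgn +1
4πI² = N·(3j₀)²·(3jₘ)² = 560/1521
I = +1·√(0.368179/4π) = 0.17116875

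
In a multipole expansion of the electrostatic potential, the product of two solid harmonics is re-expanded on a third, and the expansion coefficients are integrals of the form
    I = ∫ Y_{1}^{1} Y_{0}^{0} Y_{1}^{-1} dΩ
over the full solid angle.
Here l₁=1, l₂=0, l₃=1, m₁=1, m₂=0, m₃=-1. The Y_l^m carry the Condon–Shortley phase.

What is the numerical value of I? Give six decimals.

-0.282095

Rules hold: Σm=0, L=2 even, 1≤1≤1.
N = 3·1·3 = 9
Δ = 0!·2!·0!/3! = 1/3
Racah Σ t=0..0: t=0:+1/1 = 1/1
⇒ 3j(1 0 1; 0 0 0)² = 1/3, sgn -1
Racah Σ t=0..0: t=0:+1/2 = 1/2
⇒ 3j(1 0 1; 1 0 -1)² = 1/3, sgn +1
4πI² = N·(3j₀)²·(3jₘ)² = 1/1
I = -1·√(1/4π) = -0.28209479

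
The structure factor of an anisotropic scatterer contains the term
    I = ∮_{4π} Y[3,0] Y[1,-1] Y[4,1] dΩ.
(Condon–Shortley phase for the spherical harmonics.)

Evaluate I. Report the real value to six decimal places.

Rules hold: Σm=0, L=8 even, 2≤4≤4.
N = 7·3·9 = 189
Δ = 0!·6!·2!/9! = 1/252
Racah Σ t=0..0: t=0:+1/36 = 1/36
⇒ 3j(3 1 4; 0 0 0)² = 4/63, sgn +1
Racah Σ t=0..0: t=0:+1/72 = 1/72
⇒ 3j(3 1 4; 0 -1 1)² = 5/126, sgn -1
4πI² = N·(3j₀)²·(3jₘ)² = 10/21
I = -1·√(0.47619/4π) = -0.19466390

-0.194664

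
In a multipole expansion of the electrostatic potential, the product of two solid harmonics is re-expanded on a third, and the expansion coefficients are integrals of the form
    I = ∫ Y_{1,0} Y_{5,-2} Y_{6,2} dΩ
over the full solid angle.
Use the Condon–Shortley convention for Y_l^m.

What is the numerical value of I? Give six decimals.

Checks pass: Σm=0; 12 even; l₃=6∈[4,6].
(2·1+1)(2·5+1)(2·6+1) = 429
Δ: 0! 2! 10! / 13! → 1/858
sum: t=0:+1/14400 = 1/14400
3j²(1 5 6; 0 0 0) = Δ·Π!·Σ² = 6/143  (sign +1)
sum: t=0:+1/30240 = 1/30240
3j²(1 5 6; 0 -2 2) = Δ·Π!·Σ² = 16/429  (sign +1)
combine: 4πI² = 429·6/143·16/429 = 96/143
take √, sign +1: I = 0.23113338

0.231133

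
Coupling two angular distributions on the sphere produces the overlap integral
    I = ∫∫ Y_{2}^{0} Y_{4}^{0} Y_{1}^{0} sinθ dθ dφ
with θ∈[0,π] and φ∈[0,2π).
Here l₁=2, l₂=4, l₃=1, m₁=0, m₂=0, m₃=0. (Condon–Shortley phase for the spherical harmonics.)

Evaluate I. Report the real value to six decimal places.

0.000000

|2−4|≤1≤2+4 violated ⇒ I = 0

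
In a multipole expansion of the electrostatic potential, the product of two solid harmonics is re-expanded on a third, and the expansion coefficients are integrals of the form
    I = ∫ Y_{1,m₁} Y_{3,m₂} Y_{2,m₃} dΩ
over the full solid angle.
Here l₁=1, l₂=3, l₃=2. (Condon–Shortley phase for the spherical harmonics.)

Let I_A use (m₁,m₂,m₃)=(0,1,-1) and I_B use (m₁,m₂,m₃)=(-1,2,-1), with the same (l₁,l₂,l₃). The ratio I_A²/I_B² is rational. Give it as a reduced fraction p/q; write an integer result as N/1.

4/5

l's match ⇒ only the (l;m) 3-j factors differ between A and B.
A: triangle coeff Δ(1,3,2) = 1/105; Σ_t [1,1]: t=1:−1/6 = -1/6; (3j)²=8/105 [(1 3 2; 0 1 -1)], sign=+1
B: triangle coeff Δ(1,3,2) = 1/105; Σ_t [2,2]: t=2:+1/12 = 1/12; (3j)²=2/21 [(1 3 2; -1 2 -1)], sign=-1
I_A²/I_B² = (8/105)/(2/21) = 4/5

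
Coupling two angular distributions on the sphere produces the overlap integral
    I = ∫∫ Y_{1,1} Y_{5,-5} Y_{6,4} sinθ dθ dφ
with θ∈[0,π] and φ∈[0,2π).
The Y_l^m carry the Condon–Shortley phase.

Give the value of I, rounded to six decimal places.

0.040859

m-sum 0 ✓  L=12 even ✓  4≤6≤6 ✓
Π(2lᵢ+1) = 3×11×13 = 429
triangle coeff Δ(1,5,6) = 1/858
Σ_t [0,0]: t=0:+1/14400 = 1/14400
(3j)²=6/143 [(1 5 6; 0 0 0)], sign=+1
Σ_t [0,0]: t=0:+1/7257600 = 1/7257600
(3j)²=1/858 [(1 5 6; 1 -5 4)], sign=+1
⇒ 4πI² = 3/143
I = (+1)√(3/143/(4π)) = 0.04085899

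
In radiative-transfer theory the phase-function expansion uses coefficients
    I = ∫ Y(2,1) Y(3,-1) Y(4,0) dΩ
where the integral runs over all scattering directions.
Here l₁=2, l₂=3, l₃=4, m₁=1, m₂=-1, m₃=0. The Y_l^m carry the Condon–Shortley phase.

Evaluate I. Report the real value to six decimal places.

l₁+l₂+l₃=9 is odd: 3j(l;000)=0 ⇒ I=0

0.000000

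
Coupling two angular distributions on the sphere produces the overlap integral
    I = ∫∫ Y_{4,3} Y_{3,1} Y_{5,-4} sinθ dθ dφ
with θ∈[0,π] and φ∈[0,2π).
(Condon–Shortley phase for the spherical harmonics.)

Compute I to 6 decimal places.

m-sum 0 ✓  L=12 even ✓  1≤5≤7 ✓
Π(2lᵢ+1) = 9×7×11 = 693
triangle coeff Δ(4,3,5) = 1/180180
Σ_t [0,2]: t=0:+1/576 t=1:−1/144 t=2:+1/576 = -1/288
(3j)²=20/1001 [(4 3 5; 0 0 0)], sign=+1
Σ_t [0,1]: t=0:+1/5760 t=1:−1/4320 = -1/17280
(3j)²=7/4290 [(4 3 5; 3 1 -4)], sign=+1
⇒ 4πI² = 42/1859
I = (+1)√(42/1859/(4π)) = 0.04240138

0.042401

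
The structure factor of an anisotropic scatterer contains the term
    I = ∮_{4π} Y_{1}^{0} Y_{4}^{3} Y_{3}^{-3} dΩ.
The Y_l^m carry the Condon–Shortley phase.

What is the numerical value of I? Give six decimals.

-0.162868

Checks pass: Σm=0; 8 even; l₃=3∈[3,5].
(2·1+1)(2·4+1)(2·3+1) = 189
Δ: 2! 0! 6! / 9! → 1/252
sum: t=1:−1/36 = -1/36
3j²(1 4 3; 0 0 0) = Δ·Π!·Σ² = 4/63  (sign +1)
sum: t=1:−1/720 = -1/720
3j²(1 4 3; 0 3 -3) = Δ·Π!·Σ² = 1/36  (sign -1)
combine: 4πI² = 189·4/63·1/36 = 1/3
take √, sign -1: I = -0.16286750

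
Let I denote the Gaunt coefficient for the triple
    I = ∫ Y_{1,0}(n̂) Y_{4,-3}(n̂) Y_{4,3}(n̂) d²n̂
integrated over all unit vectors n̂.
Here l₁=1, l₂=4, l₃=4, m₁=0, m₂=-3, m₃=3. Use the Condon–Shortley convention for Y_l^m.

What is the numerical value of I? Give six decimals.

0.000000

Σlᵢ=9 odd — θ-integrand is odd under cosθ→−cosθ; I=0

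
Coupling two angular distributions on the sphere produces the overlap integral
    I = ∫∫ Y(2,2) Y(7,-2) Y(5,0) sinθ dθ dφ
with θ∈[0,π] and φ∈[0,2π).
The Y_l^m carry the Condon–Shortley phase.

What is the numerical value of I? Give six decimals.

0.127204

Checks pass: Σm=0; 14 even; l₃=5∈[5,9].
(2·2+1)(2·7+1)(2·5+1) = 825
Δ: 4! 0! 10! / 15! → 1/15015
sum: t=2:+1/57600 = 1/57600
3j²(2 7 5; 0 0 0) = Δ·Π!·Σ² = 21/715  (sign -1)
sum: t=0:+1/345600 = 1/345600
3j²(2 7 5; 2 -2 0) = Δ·Π!·Σ² = 6/715  (sign -1)
combine: 4πI² = 825·21/715·6/715 = 378/1859
take √, sign +1: I = 0.12720415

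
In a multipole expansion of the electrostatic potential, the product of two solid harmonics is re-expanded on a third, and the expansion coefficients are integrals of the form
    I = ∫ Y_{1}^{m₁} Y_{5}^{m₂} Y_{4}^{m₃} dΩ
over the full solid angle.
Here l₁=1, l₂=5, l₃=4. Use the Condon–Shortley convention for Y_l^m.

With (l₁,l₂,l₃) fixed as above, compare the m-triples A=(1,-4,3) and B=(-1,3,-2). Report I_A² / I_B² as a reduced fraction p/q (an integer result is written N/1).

Shared (l₁,l₂,l₃)=(1,5,4): N and (l;000)² cancel in I_A²/I_B².
A: Δ = 2!·0!·8!/11! = 1/495; Racah Σ t=0..0: t=0:+1/10080 = 1/10080; ⇒ 3j(1 5 4; 1 -4 3)² = 4/55, sgn -1
B: Δ = 2!·0!·8!/11! = 1/495; Racah Σ t=2..2: t=2:+1/2880 = 1/2880; ⇒ 3j(1 5 4; -1 3 -2)² = 28/495, sgn +1
I_A²/I_B² = (4/55)/(28/495) = 9/7

9/7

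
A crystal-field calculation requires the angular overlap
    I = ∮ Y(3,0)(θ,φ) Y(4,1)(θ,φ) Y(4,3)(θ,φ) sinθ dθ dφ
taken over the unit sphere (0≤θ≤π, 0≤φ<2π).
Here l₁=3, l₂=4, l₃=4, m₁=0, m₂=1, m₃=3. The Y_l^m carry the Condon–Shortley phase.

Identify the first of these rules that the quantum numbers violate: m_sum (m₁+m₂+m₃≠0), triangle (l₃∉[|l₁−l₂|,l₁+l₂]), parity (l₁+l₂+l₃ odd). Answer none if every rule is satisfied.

m₁+m₂+m₃ = 0 + 1 + 3 = 4  ✗
triangle: |3−4|=1 ≤ l₃=4 ≤ 3+4=7
parity: l₁+l₂+l₃ = 11 is odd

m_sum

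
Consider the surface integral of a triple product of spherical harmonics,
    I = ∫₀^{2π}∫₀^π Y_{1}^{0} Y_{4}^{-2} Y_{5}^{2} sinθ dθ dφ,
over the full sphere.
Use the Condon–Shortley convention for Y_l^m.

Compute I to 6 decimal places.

0.225034

m-sum 0 ✓  L=10 even ✓  3≤5≤5 ✓
Π(2lᵢ+1) = 3×9×11 = 297
triangle coeff Δ(1,4,5) = 1/495
Σ_t [0,0]: t=0:+1/576 = 1/576
(3j)²=5/99 [(1 4 5; 0 0 0)], sign=-1
Σ_t [0,0]: t=0:+1/1440 = 1/1440
(3j)²=7/165 [(1 4 5; 0 -2 2)], sign=-1
⇒ 4πI² = 7/11
I = (+1)√(7/11/(4π)) = 0.22503380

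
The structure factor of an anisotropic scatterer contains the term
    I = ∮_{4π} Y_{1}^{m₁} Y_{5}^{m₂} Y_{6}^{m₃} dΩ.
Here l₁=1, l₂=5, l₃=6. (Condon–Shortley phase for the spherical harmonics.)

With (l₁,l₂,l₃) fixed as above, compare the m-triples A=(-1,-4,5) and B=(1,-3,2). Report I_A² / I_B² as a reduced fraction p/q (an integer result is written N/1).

Same 1,5,6: normalisation and zero-m 3j drop out of the ratio.
A: Δ: 0! 2! 10! / 13! → 1/858; sum: t=0:+1/725760 = 1/725760; 3j²(1 5 6; -1 -4 5) = Δ·Π!·Σ² = 5/78  (sign -1)
B: Δ: 0! 2! 10! / 13! → 1/858; sum: t=0:+1/161280 = 1/161280; 3j²(1 5 6; 1 -3 2) = Δ·Π!·Σ² = 1/143  (sign +1)
I_A²/I_B² = (5/78)/(1/143) = 55/6

55/6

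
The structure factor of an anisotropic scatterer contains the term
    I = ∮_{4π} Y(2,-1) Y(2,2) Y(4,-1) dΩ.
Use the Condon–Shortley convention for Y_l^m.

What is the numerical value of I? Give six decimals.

m-sum 0 ✓  L=8 even ✓  0≤4≤4 ✓
Π(2lᵢ+1) = 5×5×9 = 225
triangle coeff Δ(2,2,4) = 1/630
Σ_t [0,0]: t=0:+1/16 = 1/16
(3j)²=2/35 [(2 2 4; 0 0 0)], sign=+1
Σ_t [0,0]: t=0:+1/144 = 1/144
(3j)²=1/126 [(2 2 4; -1 2 -1)], sign=-1
⇒ 4πI² = 5/49
I = (-1)√(5/49/(4π)) = -0.09011188

-0.090112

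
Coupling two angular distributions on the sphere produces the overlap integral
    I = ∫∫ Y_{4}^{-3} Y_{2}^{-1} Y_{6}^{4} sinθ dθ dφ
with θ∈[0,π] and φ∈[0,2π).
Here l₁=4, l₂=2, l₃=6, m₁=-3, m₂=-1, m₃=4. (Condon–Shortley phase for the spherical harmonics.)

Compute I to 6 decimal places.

0.246389

Rules hold: Σm=0, L=12 even, 2≤6≤6.
N = 9·5·13 = 585
Δ = 0!·8!·4!/13! = 1/6435
Racah Σ t=0..0: t=0:+1/2304 = 1/2304
⇒ 3j(4 2 6; 0 0 0)² = 5/143, sgn +1
Racah Σ t=0..0: t=0:+1/30240 = 1/30240
⇒ 3j(4 2 6; -3 -1 4)² = 16/429, sgn +1
4πI² = N·(3j₀)²·(3jₘ)² = 1200/1573
I = +1·√(0.762873/4π) = 0.24638901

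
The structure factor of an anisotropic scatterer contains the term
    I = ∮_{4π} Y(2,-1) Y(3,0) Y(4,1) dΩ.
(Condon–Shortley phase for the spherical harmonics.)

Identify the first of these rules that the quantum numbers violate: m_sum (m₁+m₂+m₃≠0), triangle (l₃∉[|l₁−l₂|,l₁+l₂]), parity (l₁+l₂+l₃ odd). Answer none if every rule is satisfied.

azimuthal sum: -1 + 0 + 1 = 0  ✓
1 ≤ 4 ≤ 5 (triangle on l)  ✓
L = 2 + 3 + 4 = 9 (odd)  ✗

parity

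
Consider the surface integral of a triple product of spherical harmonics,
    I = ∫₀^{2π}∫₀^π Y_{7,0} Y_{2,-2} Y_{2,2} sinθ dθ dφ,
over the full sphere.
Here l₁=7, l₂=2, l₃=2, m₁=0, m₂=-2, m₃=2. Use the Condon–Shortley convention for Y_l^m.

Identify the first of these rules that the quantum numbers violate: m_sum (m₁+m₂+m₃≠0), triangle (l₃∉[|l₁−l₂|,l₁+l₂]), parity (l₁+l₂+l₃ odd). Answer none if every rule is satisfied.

m₁+m₂+m₃ = 0 − 2 + 2 = 0  ✓
triangle: |7−2|=5 ≤ l₃=2 ≤ 7+2=9  ✗
parity: l₁+l₂+l₃ = 11 is odd

triangle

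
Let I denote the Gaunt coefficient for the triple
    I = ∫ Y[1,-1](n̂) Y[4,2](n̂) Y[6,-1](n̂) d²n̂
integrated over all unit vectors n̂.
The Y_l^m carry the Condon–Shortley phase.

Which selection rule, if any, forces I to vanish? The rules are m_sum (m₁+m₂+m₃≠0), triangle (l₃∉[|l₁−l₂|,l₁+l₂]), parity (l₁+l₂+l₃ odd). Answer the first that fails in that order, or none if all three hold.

m₁+m₂+m₃ = -1 + 2 − 1 = 0  ✓
triangle: |1−4|=3 ≤ l₃=6 ≤ 1+4=5  ✗
parity: l₁+l₂+l₃ = 11 is odd

triangle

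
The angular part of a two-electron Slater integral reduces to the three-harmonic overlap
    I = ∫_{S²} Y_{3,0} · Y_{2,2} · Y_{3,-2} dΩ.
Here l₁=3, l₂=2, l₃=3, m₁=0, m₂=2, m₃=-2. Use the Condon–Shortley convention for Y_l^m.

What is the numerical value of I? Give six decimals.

-0.188063

Rules hold: Σm=0, L=8 even, 1≤3≤5.
N = 7·5·7 = 245
Δ = 2!·4!·2!/9! = 1/3780
Racah Σ t=0..2: t=0:+1/24 t=1:−1/4 t=2:+1/24 = -1/6
⇒ 3j(3 2 3; 0 0 0)² = 4/105, sgn +1
Racah Σ t=2..2: t=2:+1/24 = 1/24
⇒ 3j(3 2 3; 0 2 -2)² = 1/21, sgn -1
4πI² = N·(3j₀)²·(3jₘ)² = 4/9
I = -1·√(0.444444/4π) = -0.18806319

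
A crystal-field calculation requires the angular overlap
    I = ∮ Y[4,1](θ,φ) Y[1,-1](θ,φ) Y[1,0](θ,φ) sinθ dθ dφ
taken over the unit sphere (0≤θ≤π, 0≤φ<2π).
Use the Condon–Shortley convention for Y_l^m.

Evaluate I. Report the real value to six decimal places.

0.000000

l₃=1 ∉ [3,5] — triangle fails ⇒ I = 0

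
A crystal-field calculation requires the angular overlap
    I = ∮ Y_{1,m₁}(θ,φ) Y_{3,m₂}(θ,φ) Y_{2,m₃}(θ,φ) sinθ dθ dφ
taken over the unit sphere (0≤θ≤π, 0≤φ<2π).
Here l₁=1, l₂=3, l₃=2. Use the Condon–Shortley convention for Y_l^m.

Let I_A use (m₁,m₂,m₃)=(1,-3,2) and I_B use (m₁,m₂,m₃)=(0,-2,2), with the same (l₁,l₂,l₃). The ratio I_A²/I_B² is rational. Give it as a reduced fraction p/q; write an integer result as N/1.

3/1

l's match ⇒ only the (l;m) 3-j factors differ between A and B.
A: triangle coeff Δ(1,3,2) = 1/105; Σ_t [0,0]: t=0:+1/48 = 1/48; (3j)²=1/7 [(1 3 2; 1 -3 2)], sign=+1
B: triangle coeff Δ(1,3,2) = 1/105; Σ_t [1,1]: t=1:−1/24 = -1/24; (3j)²=1/21 [(1 3 2; 0 -2 2)], sign=-1
I_A²/I_B² = (1/7)/(1/21) = 3/1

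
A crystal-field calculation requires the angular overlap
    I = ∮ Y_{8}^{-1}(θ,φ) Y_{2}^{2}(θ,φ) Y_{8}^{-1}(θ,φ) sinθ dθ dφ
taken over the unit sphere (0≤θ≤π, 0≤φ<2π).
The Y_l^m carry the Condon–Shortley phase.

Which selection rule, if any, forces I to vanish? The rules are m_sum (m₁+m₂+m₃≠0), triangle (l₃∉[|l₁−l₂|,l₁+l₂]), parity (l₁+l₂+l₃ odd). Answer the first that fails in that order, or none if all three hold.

Σmᵢ = 0  ✓
l₃∈[|l₁−l₂|,l₁+l₂]=[6,10], have l₃=8  ✓
Σlᵢ = 18 ⇒ even  ✓

none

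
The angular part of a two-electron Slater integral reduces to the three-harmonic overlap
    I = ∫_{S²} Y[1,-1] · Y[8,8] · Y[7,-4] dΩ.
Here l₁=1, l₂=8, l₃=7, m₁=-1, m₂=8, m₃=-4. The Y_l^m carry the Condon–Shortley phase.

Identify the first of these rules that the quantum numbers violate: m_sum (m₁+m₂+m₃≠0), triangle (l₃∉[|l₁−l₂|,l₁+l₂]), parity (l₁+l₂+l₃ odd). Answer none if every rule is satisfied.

m_sum

m₁+m₂+m₃ = -1 + 8 − 4 = 3  ✗
triangle: |1−8|=7 ≤ l₃=7 ≤ 1+8=9
parity: l₁+l₂+l₃ = 16 is even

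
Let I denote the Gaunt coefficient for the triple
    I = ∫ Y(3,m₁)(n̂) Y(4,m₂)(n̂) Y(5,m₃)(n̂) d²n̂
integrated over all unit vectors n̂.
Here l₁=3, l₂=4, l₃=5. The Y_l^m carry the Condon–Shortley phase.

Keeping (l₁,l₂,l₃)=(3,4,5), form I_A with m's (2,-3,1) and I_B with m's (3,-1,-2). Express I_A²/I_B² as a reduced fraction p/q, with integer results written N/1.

121/150

Shared (l₁,l₂,l₃)=(3,4,5): N and (l;000)² cancel in I_A²/I_B².
A: Δ = 2!·4!·6!/13! = 1/180180; Racah Σ t=0..1: t=0:+1/1440 t=1:−1/17280 = 11/17280; ⇒ 3j(3 4 5; 2 -3 1)² = 11/468, sgn +1
B: Δ = 2!·4!·6!/13! = 1/180180; Racah Σ t=0..0: t=0:+1/1728 = 1/1728; ⇒ 3j(3 4 5; 3 -1 -2)² = 25/858, sgn -1
I_A²/I_B² = (11/468)/(25/858) = 121/150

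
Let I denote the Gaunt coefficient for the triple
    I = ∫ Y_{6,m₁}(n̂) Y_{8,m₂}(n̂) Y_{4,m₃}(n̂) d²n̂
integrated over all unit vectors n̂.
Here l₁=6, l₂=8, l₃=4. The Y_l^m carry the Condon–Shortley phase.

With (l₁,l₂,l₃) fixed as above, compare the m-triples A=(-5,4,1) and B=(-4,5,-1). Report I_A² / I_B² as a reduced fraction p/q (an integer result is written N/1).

Shared (l₁,l₂,l₃)=(6,8,4): N and (l;000)² cancel in I_A²/I_B².
A: Δ = 10!·2!·6!/19! = 1/23279256; Racah Σ t=9..10: t=9:−1/26127360 t=10:+1/174182400 = -17/522547200; ⇒ 3j(6 8 4; -5 4 1)² = 935/62244, sgn +1
B: Δ = 10!·2!·6!/19! = 1/23279256; Racah Σ t=8..10: t=8:+1/19353600 t=9:−1/17418240 t=10:+1/261273600 = -1/522547200; ⇒ 3j(6 8 4; -4 5 -1)² = 5/162792, sgn +1
I_A²/I_B² = (935/62244)/(5/162792) = 6358/13

6358/13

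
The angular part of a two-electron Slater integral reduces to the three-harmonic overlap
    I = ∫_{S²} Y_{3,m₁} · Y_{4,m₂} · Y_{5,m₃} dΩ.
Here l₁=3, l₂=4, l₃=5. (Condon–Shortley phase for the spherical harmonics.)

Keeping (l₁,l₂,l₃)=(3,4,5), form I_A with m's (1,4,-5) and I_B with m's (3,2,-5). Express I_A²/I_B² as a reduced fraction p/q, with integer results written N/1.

28/15

Shared (l₁,l₂,l₃)=(3,4,5): N and (l;000)² cancel in I_A²/I_B².
A: Δ = 2!·4!·6!/13! = 1/180180; Racah Σ t=2..2: t=2:+1/34560 = 1/34560; ⇒ 3j(3 4 5; 1 4 -5)² = 14/429, sgn +1
B: Δ = 2!·4!·6!/13! = 1/180180; Racah Σ t=0..0: t=0:+1/34560 = 1/34560; ⇒ 3j(3 4 5; 3 2 -5)² = 5/286, sgn +1
I_A²/I_B² = (14/429)/(5/286) = 28/15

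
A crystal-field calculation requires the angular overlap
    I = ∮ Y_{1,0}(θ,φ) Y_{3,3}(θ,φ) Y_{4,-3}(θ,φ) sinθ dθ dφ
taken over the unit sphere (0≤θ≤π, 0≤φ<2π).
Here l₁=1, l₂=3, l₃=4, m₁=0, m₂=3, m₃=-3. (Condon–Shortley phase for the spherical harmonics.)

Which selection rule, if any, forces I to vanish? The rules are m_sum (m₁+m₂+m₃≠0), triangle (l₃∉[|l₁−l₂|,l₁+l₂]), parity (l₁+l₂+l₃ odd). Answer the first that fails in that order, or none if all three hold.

none

m₁+m₂+m₃ = 0 + 3 − 3 = 0  ✓
triangle: |1−3|=2 ≤ l₃=4 ≤ 1+3=4  ✓
parity: l₁+l₂+l₃ = 8 is even  ✓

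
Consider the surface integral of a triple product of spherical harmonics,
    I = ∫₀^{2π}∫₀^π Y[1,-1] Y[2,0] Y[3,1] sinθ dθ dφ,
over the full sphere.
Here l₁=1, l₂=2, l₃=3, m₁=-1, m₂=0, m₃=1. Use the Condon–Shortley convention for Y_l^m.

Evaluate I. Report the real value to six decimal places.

-0.202301

m-sum 0 ✓  L=6 even ✓  1≤3≤3 ✓
Π(2lᵢ+1) = 3×5×7 = 105
triangle coeff Δ(1,2,3) = 1/105
Σ_t [0,0]: t=0:+1/4 = 1/4
(3j)²=3/35 [(1 2 3; 0 0 0)], sign=-1
Σ_t [0,0]: t=0:+1/8 = 1/8
(3j)²=2/35 [(1 2 3; -1 0 1)], sign=+1
⇒ 4πI² = 18/35
I = (-1)√(18/35/(4π)) = -0.20230066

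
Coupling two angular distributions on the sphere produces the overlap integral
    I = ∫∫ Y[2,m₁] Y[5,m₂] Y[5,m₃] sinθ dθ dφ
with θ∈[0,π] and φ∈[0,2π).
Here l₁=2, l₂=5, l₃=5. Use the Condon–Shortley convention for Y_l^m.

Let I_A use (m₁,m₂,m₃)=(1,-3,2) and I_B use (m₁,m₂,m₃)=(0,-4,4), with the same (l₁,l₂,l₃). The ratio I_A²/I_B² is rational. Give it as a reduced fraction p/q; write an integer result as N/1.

25/9

Same 2,5,5: normalisation and zero-m 3j drop out of the ratio.
A: Δ: 2! 2! 8! / 13! → 1/38610; sum: t=0:+1/2880 t=1:−1/10080 = 1/4032; 3j²(2 5 5; 1 -3 2) = Δ·Π!·Σ² = 10/429  (sign -1)
B: Δ: 2! 2! 8! / 13! → 1/38610; sum: t=0:+1/20160 t=1:−1/40320 = 1/40320; 3j²(2 5 5; 0 -4 4) = Δ·Π!·Σ² = 6/715  (sign -1)
I_A²/I_B² = (10/429)/(6/715) = 25/9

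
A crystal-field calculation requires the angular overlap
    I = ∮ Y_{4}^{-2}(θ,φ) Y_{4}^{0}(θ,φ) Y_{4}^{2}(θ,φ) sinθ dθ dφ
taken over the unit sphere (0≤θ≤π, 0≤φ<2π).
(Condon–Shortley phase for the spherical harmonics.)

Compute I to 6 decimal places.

-0.083698

m-sum 0 ✓  L=12 even ✓  0≤4≤8 ✓
Π(2lᵢ+1) = 9×9×9 = 729
triangle coeff Δ(4,4,4) = 1/450450
Σ_t [0,4]: t=0:+1/13824 t=1:−1/216 t=2:+1/64 t=3:−1/216 t=4:+1/13824 = 5/768
(3j)²=18/1001 [(4 4 4; 0 0 0)], sign=+1
Σ_t [2,4]: t=2:+1/384 t=3:−1/216 t=4:+1/2304 = -11/6912
(3j)²=11/1638 [(4 4 4; -2 0 2)], sign=-1
⇒ 4πI² = 729/8281
I = (-1)√(729/8281/(4π)) = -0.08369845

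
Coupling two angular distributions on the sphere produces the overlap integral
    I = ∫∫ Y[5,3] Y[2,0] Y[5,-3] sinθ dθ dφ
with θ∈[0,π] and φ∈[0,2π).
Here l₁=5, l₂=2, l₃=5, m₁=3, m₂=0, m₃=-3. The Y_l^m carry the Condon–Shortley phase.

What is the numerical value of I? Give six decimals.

-0.016174

Rules hold: Σm=0, L=12 even, 3≤5≤7.
N = 11·5·11 = 605
Δ = 2!·8!·2!/13! = 1/38610
Racah Σ t=0..2: t=0:+1/2880 t=1:−1/576 t=2:+1/2880 = -1/960
⇒ 3j(5 2 5; 0 0 0)² = 10/429, sgn +1
Racah Σ t=0..2: t=0:+1/5760 t=1:−1/5040 t=2:+1/161280 = -1/53760
⇒ 3j(5 2 5; 3 0 -3)² = 1/4290, sgn -1
4πI² = N·(3j₀)²·(3jₘ)² = 5/1521
I = -1·√(0.00328731/4π) = -0.01617393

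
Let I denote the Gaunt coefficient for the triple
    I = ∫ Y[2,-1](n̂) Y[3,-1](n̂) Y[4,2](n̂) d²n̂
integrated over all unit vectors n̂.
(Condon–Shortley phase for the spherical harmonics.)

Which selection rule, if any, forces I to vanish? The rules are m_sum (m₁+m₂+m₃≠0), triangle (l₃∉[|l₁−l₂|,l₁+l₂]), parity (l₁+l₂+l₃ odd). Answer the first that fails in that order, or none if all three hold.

parity

azimuthal sum: -1 − 1 + 2 = 0  ✓
1 ≤ 4 ≤ 5 (triangle on l)  ✓
L = 2 + 3 + 4 = 9 (odd)  ✗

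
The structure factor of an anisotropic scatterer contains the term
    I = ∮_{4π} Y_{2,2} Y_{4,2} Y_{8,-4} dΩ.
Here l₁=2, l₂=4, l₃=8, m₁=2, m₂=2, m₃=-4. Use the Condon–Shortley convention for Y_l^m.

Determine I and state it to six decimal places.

|2−4|≤8≤2+4 violated ⇒ I = 0

0.000000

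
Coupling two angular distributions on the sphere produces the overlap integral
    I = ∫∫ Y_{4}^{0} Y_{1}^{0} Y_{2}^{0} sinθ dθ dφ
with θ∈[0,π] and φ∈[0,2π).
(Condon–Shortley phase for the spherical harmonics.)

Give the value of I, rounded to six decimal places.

triangle: need 3≤l₃≤5, have 2; I=0

0.000000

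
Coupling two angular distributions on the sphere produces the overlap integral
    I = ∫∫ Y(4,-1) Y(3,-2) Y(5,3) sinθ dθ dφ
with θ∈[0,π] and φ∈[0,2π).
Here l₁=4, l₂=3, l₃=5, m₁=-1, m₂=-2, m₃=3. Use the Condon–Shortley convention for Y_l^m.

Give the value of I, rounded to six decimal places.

Checks pass: Σm=0; 12 even; l₃=5∈[1,7].
(2·4+1)(2·3+1)(2·5+1) = 693
Δ: 2! 6! 4! / 13! → 1/180180
sum: t=0:+1/576 t=1:−1/144 t=2:+1/576 = -1/288
3j²(4 3 5; 0 0 0) = Δ·Π!·Σ² = 20/1001  (sign +1)
sum: t=0:+1/1440 t=1:−1/1152 = -1/5760
3j²(4 3 5; -1 -2 3) = Δ·Π!·Σ² = 1/858  (sign -1)
combine: 4πI² = 693·20/1001·1/858 = 30/1859
take √, sign -1: I = -0.03583571

-0.035836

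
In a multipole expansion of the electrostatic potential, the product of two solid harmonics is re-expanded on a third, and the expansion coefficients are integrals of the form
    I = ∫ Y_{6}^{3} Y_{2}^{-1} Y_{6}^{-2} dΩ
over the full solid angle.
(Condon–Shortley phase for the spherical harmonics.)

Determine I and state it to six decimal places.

-0.140463

m-sum 0 ✓  L=14 even ✓  4≤6≤8 ✓
Π(2lᵢ+1) = 13×5×13 = 845
triangle coeff Δ(6,2,6) = 1/90090
Σ_t [0,2]: t=0:+1/69120 t=1:−1/14400 t=2:+1/69120 = -7/172800
(3j)²=14/715 [(6 2 6; 0 0 0)], sign=-1
Σ_t [0,1]: t=0:+1/60480 t=1:−1/161280 = 1/96768
(3j)²=15/1001 [(6 2 6; 3 -1 -2)], sign=+1
⇒ 4πI² = 30/121
I = (-1)√(30/121/(4π)) = -0.14046335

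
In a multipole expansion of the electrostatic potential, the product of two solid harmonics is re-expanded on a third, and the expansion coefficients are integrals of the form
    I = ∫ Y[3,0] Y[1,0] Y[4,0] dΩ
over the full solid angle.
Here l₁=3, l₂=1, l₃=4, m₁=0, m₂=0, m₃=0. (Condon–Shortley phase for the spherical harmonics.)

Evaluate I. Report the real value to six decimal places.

0.246233

m-sum 0 ✓  L=8 even ✓  2≤4≤4 ✓
Π(2lᵢ+1) = 7×3×9 = 189
triangle coeff Δ(3,1,4) = 1/252
Σ_t [0,0]: t=0:+1/36 = 1/36
(3j)²=4/63 [(3 1 4; 0 0 0)], sign=+1
(m-triple is (0,0,0) — same symbol as above.)
⇒ 4πI² = 16/21
I = (+1)√(16/21/(4π)) = 0.24623252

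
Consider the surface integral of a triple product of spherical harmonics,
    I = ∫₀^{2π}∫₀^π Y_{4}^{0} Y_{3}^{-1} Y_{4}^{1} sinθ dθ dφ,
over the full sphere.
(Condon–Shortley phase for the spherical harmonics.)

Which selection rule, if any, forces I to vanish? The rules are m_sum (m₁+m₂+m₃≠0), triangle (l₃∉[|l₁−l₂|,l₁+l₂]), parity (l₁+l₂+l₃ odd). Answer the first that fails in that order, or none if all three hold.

azimuthal sum: 0 − 1 + 1 = 0  ✓
1 ≤ 4 ≤ 7 (triangle on l)  ✓
L = 4 + 3 + 4 = 11 (odd)  ✗

parity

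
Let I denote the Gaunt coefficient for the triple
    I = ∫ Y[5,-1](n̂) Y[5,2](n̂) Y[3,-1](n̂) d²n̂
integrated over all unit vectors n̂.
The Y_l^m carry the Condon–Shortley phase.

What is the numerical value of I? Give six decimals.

0.000000

Σlᵢ=13 odd — θ-integrand is odd under cosθ→−cosθ; I=0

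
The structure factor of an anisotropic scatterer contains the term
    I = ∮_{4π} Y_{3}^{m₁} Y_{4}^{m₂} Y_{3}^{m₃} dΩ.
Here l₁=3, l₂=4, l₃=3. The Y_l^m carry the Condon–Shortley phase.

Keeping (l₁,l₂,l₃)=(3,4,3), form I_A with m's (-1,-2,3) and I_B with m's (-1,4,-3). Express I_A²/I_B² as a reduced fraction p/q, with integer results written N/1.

9/7

l's match ⇒ only the (l;m) 3-j factors differ between A and B.
A: triangle coeff Δ(3,4,3) = 1/34650; Σ_t [2,2]: t=2:+1/192 = 1/192; (3j)²=3/77 [(3 4 3; -1 -2 3)], sign=+1
B: triangle coeff Δ(3,4,3) = 1/34650; Σ_t [4,4]: t=4:+1/1152 = 1/1152; (3j)²=1/33 [(3 4 3; -1 4 -3)], sign=+1
I_A²/I_B² = (3/77)/(1/33) = 9/7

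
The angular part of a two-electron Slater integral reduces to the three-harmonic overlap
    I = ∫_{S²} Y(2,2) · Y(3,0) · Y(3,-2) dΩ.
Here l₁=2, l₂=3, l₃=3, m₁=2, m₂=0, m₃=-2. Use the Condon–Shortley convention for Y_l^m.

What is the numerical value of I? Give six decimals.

Checks pass: Σm=0; 8 even; l₃=3∈[1,5].
(2·2+1)(2·3+1)(2·3+1) = 245
Δ: 2! 2! 4! / 9! → 1/3780
sum: t=0:+1/24 t=1:−1/4 t=2:+1/24 = -1/6
3j²(2 3 3; 0 0 0) = Δ·Π!·Σ² = 4/105  (sign +1)
sum: t=0:+1/24 = 1/24
3j²(2 3 3; 2 0 -2) = Δ·Π!·Σ² = 1/21  (sign -1)
combine: 4πI² = 245·4/105·1/21 = 4/9
take √, sign -1: I = -0.18806319

-0.188063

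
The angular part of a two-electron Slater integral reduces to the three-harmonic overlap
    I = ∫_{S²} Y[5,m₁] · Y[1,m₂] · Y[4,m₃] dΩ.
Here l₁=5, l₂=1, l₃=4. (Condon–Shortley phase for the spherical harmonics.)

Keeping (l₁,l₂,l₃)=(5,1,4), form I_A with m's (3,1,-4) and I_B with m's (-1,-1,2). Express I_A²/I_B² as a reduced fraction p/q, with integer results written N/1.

Same 5,1,4: normalisation and zero-m 3j drop out of the ratio.
A: Δ: 2! 8! 0! / 11! → 1/495; sum: t=2:+1/80640 = 1/80640; 3j²(5 1 4; 3 1 -4) = Δ·Π!·Σ² = 1/495  (sign +1)
B: Δ: 2! 8! 0! / 11! → 1/495; sum: t=0:+1/2880 = 1/2880; 3j²(5 1 4; -1 -1 2) = Δ·Π!·Σ² = 2/165  (sign +1)
I_A²/I_B² = (1/495)/(2/165) = 1/6

1/6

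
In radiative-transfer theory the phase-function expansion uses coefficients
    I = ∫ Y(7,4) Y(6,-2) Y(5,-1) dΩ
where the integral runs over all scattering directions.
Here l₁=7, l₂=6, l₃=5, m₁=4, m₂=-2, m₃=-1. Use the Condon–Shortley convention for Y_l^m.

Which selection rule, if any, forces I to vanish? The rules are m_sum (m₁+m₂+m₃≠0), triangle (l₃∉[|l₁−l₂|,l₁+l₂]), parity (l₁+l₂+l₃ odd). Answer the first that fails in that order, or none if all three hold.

m_sum

azimuthal sum: 4 − 2 − 1 = 1  ✗
1 ≤ 5 ≤ 13 (triangle on l)
L = 7 + 6 + 5 = 18 (even)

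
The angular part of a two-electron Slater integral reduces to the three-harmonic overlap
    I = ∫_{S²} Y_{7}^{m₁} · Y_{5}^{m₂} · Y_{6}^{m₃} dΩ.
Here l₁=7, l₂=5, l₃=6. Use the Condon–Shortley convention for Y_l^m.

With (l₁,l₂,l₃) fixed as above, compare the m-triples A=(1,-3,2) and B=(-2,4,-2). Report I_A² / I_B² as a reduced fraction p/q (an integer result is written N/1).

3/49

l's match ⇒ only the (l;m) 3-j factors differ between A and B.
A: triangle coeff Δ(7,5,6) = 1/174594420; Σ_t [0,2]: t=0:+1/4147200 t=1:−1/518400 t=2:+1/663552 = -1/5529600; (3j)²=98/230945 [(7 5 6; 1 -3 2)], sign=-1
B: triangle coeff Δ(7,5,6) = 1/174594420; Σ_t [5,6]: t=5:−1/1658880 t=6:+1/3110400 = -7/24883200; (3j)²=4802/692835 [(7 5 6; -2 4 -2)], sign=-1
I_A²/I_B² = (98/230945)/(4802/692835) = 3/49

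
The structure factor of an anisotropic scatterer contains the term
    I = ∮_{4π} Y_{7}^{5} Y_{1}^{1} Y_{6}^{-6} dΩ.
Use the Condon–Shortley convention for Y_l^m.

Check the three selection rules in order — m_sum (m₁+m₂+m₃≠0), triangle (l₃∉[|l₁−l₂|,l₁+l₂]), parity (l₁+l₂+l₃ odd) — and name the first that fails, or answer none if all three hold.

none

m₁+m₂+m₃ = 5 + 1 − 6 = 0  ✓
triangle: |7−1|=6 ≤ l₃=6 ≤ 7+1=8  ✓
parity: l₁+l₂+l₃ = 14 is even  ✓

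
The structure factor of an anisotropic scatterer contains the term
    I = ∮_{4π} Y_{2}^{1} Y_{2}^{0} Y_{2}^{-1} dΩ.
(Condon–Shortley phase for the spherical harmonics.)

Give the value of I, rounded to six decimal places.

Checks pass: Σm=0; 6 even; l₃=2∈[0,4].
(2·2+1)(2·2+1)(2·2+1) = 125
Δ: 2! 2! 2! / 7! → 1/630
sum: t=0:+1/8 t=1:−1/1 t=2:+1/8 = -3/4
3j²(2 2 2; 0 0 0) = Δ·Π!·Σ² = 2/35  (sign -1)
sum: t=0:+1/4 t=1:−1/2 = -1/4
3j²(2 2 2; 1 0 -1) = Δ·Π!·Σ² = 1/70  (sign +1)
combine: 4πI² = 125·2/35·1/70 = 5/49
take √, sign -1: I = -0.09011188

-0.090112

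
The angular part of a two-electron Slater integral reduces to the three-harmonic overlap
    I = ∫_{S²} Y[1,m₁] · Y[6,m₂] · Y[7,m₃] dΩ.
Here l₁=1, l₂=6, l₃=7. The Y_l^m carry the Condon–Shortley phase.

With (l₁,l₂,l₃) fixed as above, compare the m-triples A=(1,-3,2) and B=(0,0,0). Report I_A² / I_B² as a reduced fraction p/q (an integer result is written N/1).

l's match ⇒ only the (l;m) 3-j factors differ between A and B.
A: triangle coeff Δ(1,6,7) = 1/1365; Σ_t [0,0]: t=0:+1/4354560 = 1/4354560; (3j)²=2/273 [(1 6 7; 1 -3 2)], sign=-1
B: triangle coeff Δ(1,6,7) = 1/1365; Σ_t [0,0]: t=0:+1/518400 = 1/518400; (3j)²=7/195 [(1 6 7; 0 0 0)], sign=-1
I_A²/I_B² = (2/273)/(7/195) = 10/49

10/49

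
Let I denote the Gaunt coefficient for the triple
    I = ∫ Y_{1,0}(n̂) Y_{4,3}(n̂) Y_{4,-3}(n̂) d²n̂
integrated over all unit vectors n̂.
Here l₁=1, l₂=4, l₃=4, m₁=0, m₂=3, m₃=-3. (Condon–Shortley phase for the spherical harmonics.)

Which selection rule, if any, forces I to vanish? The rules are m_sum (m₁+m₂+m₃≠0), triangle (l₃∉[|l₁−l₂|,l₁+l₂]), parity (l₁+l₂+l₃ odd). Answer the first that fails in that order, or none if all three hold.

m₁+m₂+m₃ = 0 + 3 − 3 = 0  ✓
triangle: |1−4|=3 ≤ l₃=4 ≤ 1+4=5  ✓
parity: l₁+l₂+l₃ = 9 is odd  ✗

parity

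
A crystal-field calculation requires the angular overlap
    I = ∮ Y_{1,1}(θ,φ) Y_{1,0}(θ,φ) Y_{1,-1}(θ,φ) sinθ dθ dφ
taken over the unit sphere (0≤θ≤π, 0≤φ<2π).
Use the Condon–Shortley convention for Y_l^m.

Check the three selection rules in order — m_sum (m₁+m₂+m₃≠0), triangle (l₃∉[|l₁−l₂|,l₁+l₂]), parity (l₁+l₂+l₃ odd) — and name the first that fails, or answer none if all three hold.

azimuthal sum: 1 + 0 − 1 = 0  ✓
0 ≤ 1 ≤ 2 (triangle on l)  ✓
L = 1 + 1 + 1 = 3 (odd)  ✗

parity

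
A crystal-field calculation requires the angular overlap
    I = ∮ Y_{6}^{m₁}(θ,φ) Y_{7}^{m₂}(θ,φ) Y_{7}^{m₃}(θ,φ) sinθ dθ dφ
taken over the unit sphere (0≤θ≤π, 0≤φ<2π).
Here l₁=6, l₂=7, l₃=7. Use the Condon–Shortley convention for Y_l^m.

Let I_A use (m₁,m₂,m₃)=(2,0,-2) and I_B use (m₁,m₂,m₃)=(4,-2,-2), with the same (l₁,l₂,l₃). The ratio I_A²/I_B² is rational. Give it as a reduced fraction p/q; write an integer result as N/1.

5/14

Shared (l₁,l₂,l₃)=(6,7,7): N and (l;000)² cancel in I_A²/I_B².
A: Δ = 6!·6!·8!/21! = 1/2444321880; Racah Σ t=0..4: t=0:+1/174182400 t=1:−1/6220800 t=2:+1/1658880 t=3:−1/2488320 t=4:+1/24883200 = 1/11612160; ⇒ 3j(6 7 7; 2 0 -2)² = 150/46189, sgn -1
B: Δ = 6!·6!·8!/21! = 1/2444321880; Racah Σ t=0..2: t=0:+1/24883200 t=1:−1/8294400 t=2:+1/24883200 = -1/24883200; ⇒ 3j(6 7 7; 4 -2 -2)² = 420/46189, sgn +1
I_A²/I_B² = (150/46189)/(420/46189) = 5/14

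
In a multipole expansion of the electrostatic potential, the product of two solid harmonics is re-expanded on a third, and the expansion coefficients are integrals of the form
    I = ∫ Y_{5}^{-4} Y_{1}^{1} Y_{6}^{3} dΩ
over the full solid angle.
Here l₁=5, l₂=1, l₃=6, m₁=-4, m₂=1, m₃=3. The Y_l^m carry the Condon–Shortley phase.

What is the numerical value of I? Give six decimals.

-0.070770

Rules hold: Σm=0, L=12 even, 4≤6≤6.
N = 11·3·13 = 429
Δ = 0!·10!·2!/13! = 1/858
Racah Σ t=0..0: t=0:+1/14400 = 1/14400
⇒ 3j(5 1 6; 0 0 0)² = 6/143, sgn +1
Racah Σ t=0..0: t=0:+1/725760 = 1/725760
⇒ 3j(5 1 6; -4 1 3)² = 1/286, sgn -1
4πI² = N·(3j₀)²·(3jₘ)² = 9/143
I = -1·√(0.0629371/4π) = -0.07076985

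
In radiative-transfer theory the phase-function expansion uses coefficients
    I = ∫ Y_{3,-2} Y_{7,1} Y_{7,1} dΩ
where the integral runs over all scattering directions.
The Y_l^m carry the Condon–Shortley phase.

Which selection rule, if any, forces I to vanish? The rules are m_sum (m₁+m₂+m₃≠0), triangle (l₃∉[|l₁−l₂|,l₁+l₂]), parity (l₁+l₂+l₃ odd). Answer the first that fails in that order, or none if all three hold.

parity

Σmᵢ = 0  ✓
l₃∈[|l₁−l₂|,l₁+l₂]=[4,10], have l₃=7  ✓
Σlᵢ = 17 ⇒ odd  ✗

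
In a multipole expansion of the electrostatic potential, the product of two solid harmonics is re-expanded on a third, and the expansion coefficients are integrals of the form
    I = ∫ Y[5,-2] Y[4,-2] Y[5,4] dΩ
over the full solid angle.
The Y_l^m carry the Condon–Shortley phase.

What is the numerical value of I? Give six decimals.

0.118854

m-sum 0 ✓  L=14 even ✓  1≤5≤9 ✓
Π(2lᵢ+1) = 11×9×11 = 1089
triangle coeff Δ(5,4,5) = 1/3153150
Σ_t [0,4]: t=0:+1/69120 t=1:−1/1728 t=2:+1/576 t=3:−1/1728 t=4:+1/69120 = 7/11520
(3j)²=2/143 [(5 4 5; 0 0 0)], sign=-1
Σ_t [1,2]: t=1:−1/25920 t=2:+1/11520 = 1/20736
(3j)²=5/429 [(5 4 5; -2 -2 4)], sign=-1
⇒ 4πI² = 30/169
I = (+1)√(30/169/(4π)) = 0.11885360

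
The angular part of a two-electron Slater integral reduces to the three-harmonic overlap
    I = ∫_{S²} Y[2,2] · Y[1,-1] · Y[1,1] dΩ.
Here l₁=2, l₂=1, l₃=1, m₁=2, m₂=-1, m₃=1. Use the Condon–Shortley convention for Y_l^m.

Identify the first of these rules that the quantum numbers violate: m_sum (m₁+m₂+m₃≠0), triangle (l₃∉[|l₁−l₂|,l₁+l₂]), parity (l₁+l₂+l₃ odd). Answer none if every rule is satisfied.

m₁+m₂+m₃ = 2 − 1 + 1 = 2  ✗
triangle: |2−1|=1 ≤ l₃=1 ≤ 2+1=3
parity: l₁+l₂+l₃ = 4 is even

m_sum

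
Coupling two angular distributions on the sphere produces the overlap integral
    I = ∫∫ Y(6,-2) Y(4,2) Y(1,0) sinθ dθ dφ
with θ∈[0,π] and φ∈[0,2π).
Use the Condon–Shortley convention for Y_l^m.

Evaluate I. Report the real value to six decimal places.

0.000000

|6−4|≤1≤6+4 violated ⇒ I = 0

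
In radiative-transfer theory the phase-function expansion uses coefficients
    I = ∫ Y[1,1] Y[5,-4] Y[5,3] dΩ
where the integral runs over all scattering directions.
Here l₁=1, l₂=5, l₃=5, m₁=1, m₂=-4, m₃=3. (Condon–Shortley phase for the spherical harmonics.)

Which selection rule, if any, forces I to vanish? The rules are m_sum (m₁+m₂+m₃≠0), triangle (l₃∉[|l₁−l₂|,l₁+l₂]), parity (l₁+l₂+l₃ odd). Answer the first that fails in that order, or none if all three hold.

m₁+m₂+m₃ = 1 − 4 + 3 = 0  ✓
triangle: |1−5|=4 ≤ l₃=5 ≤ 1+5=6  ✓
parity: l₁+l₂+l₃ = 11 is odd  ✗

parity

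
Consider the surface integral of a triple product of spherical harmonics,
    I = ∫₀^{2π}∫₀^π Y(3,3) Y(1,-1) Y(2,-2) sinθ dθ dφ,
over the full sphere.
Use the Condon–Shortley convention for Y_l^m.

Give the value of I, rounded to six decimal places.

Checks pass: Σm=0; 6 even; l₃=2∈[2,4].
(2·3+1)(2·1+1)(2·2+1) = 105
Δ: 2! 4! 0! / 7! → 1/105
sum: t=1:−1/4 = -1/4
3j²(3 1 2; 0 0 0) = Δ·Π!·Σ² = 3/35  (sign -1)
sum: t=0:+1/48 = 1/48
3j²(3 1 2; 3 -1 -2) = Δ·Π!·Σ² = 1/7  (sign +1)
combine: 4πI² = 105·3/35·1/7 = 9/7
take √, sign -1: I = -0.31986543

-0.319865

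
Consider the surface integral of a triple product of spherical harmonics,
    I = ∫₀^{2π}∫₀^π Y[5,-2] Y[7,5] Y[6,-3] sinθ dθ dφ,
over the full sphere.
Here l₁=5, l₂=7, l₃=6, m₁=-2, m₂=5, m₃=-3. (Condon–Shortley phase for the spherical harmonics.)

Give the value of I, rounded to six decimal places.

-0.124673

Rules hold: Σm=0, L=18 even, 2≤6≤12.
N = 11·15·13 = 2145
Δ = 6!·4!·8!/19! = 1/174594420
Racah Σ t=1..5: t=1:−1/4147200 t=2:+1/207360 t=3:−1/82944 t=4:+1/207360 t=5:−1/4147200 = -1/345600
⇒ 3j(5 7 6; 0 0 0)² = 420/46189, sgn -1
Racah Σ t=4..6: t=4:+1/11612160 t=5:−1/2419200 t=6:+1/6220800 = -29/174182400
⇒ 3j(5 7 6; -2 5 -3)² = 841/83980, sgn +1
4πI² = N·(3j₀)²·(3jₘ)² = 264915/1356277
I = -1·√(0.195325/4π) = -0.12467350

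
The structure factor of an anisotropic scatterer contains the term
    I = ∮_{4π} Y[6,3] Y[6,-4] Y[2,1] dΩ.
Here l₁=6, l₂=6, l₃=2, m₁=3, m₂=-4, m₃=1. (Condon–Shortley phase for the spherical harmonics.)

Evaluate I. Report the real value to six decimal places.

0.179515

m-sum 0 ✓  L=14 even ✓  0≤2≤12 ✓
Π(2lᵢ+1) = 13×13×5 = 845
triangle coeff Δ(6,6,2) = 1/90090
Σ_t [4,6]: t=4:+1/69120 t=5:−1/14400 t=6:+1/69120 = -7/172800
(3j)²=14/715 [(6 6 2; 0 0 0)], sign=-1
Σ_t [1,2]: t=1:−1/725760 t=2:+1/161280 = 1/207360
(3j)²=7/286 [(6 6 2; 3 -4 1)], sign=-1
⇒ 4πI² = 49/121
I = (+1)√(49/121/(4π)) = 0.17951487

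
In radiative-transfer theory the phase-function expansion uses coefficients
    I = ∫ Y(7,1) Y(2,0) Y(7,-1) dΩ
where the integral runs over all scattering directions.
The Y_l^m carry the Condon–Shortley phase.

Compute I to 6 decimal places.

m-sum 0 ✓  L=16 even ✓  5≤7≤9 ✓
Π(2lᵢ+1) = 15×5×15 = 1125
triangle coeff Δ(7,2,7) = 1/185640
Σ_t [0,2]: t=0:+1/2419200 t=1:−1/518400 t=2:+1/2419200 = -1/907200
(3j)²=56/3315 [(7 2 7; 0 0 0)], sign=+1
Σ_t [0,2]: t=0:+1/2073600 t=1:−1/604800 t=2:+1/3870720 = -53/58060800
(3j)²=2809/185640 [(7 2 7; 1 0 -1)], sign=-1
⇒ 4πI² = 14045/48841
I = (-1)√(14045/48841/(4π)) = -0.15127378

-0.151274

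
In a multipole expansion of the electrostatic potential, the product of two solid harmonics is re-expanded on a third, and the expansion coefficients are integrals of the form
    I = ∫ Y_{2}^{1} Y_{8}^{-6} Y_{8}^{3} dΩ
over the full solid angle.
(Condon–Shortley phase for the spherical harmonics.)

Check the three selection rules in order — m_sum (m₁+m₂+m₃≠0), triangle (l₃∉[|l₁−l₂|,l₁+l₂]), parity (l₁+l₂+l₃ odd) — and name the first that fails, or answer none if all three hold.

Σmᵢ = -2  ✗
l₃∈[|l₁−l₂|,l₁+l₂]=[6,10], have l₃=8
Σlᵢ = 18 ⇒ even

m_sum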